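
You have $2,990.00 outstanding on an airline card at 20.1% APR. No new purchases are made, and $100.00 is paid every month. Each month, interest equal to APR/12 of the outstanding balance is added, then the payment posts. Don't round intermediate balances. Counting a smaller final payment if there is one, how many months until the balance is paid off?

Monthly rate r = 20.1%/12 = 1.675% = 0.01675.
Recurrence: B ← B·(1+r) − $100.00.
Month 1: interest $50.08; balance after payment $2,940.08.
Month 2: interest $49.25; balance after payment $2,889.33.
Closed form: n = −ln(1 − rB₀/P)/ln(1+r) = −ln(0.49917)/ln(1.01675) ≈ 41.827, so the balance reaches zero during payment 42.

42 payments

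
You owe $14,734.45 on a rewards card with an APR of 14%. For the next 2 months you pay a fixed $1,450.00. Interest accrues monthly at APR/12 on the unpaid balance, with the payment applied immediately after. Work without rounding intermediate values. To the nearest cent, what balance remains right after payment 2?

$12,163.34

Monthly rate r = 14%/12 = 1.16667% = 0.0116667.
Each month: B ← B·(1+r) − $1,450.00.
Month 1: interest $171.90; balance after payment $13,456.35.
Month 2: interest $156.99; balance after payment $12,163.34.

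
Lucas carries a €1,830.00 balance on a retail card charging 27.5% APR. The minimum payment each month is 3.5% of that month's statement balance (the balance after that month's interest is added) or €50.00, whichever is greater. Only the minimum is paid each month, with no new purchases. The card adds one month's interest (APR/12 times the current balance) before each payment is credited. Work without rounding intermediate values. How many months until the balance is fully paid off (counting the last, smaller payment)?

66 months

Monthly rate r = 27.5%/12 = 2.29167% = 0.0229167.
While 3.5% of the post-interest balance exceeds €50.00, each month B ← (B·(1+r))·(1 − 0.035), i.e. B shrinks by the factor (1+r)·0.965 = 0.98711.
This holds for months 1–21. Entering month 22 the balance is €1,393.70; 3.5% of the post-interest balance is now below €50.00, so the flat €50.00 minimum applies from here.
From month 22 a fixed €50.00 at rate r clears €1,393.70 in 45 more payments. Total: 21 + 45 = 66 months.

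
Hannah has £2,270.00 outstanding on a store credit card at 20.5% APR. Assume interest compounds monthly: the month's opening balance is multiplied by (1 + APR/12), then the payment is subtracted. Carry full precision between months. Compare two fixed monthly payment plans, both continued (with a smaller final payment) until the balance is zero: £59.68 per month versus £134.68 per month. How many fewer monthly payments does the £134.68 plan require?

41 fewer payments

Monthly rate r = 20.5%/12 = 1.70833% = 0.0170833.
At £59.68/mo: n = ⌈−ln(1 − rB₀/P)/ln(1+r)⌉ = 62 payments (last £56.14); total interest = total paid − £2,270.00 = £1,426.62.
At £134.68/mo: 21 payments (last £6.46); total interest £430.06.
Payments saved = 62 − 21 = 41.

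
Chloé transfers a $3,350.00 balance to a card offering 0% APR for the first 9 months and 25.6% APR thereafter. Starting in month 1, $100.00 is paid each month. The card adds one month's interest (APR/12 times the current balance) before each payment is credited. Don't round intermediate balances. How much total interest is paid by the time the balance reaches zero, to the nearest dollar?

$1,053

Promo months 1–9 at r₀ = 0%/12 = 0; months 10+ at r₁ = 25.6%/12 = 0.0213333.
After month 9 (no interest yet): B = $3,350.00 − 9·$100.00 = $2,450.00.
Then at r₁ with $100.00/mo: n₂ = −ln(1 − r₁·B/P)/ln(1+r₁) ≈ 35.03 → 36 more payments.
Total paid = 44·$100.00 + $3.48 = $4,403.48; interest = $4,403.48 − $3,350.00 = $1,053.48.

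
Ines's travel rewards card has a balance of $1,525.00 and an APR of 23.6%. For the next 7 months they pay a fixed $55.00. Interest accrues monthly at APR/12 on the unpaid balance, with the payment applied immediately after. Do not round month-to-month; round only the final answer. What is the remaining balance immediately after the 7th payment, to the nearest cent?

Monthly rate r = 23.6%/12 = 1.96667% = 0.0196667.
Each month: B ← B·(1+r) − $55.00.
Month 1: interest $29.99; balance after payment $1,499.99.
Month 2: interest $29.50; balance after payment $1,474.49.
Month 3: interest $29.00; balance after payment $1,448.49.
Month 4: interest $28.49; balance after payment $1,421.98.
Month 5: interest $27.97; balance after payment $1,394.94.
Month 6: interest $27.43; balance after payment $1,367.38.
Month 7: interest $26.89; balance after payment $1,339.27.

$1,339.27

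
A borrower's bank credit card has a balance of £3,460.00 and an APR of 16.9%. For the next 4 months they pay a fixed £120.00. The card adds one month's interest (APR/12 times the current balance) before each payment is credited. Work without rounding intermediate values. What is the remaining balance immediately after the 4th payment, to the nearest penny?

Monthly rate r = 16.9%/12 = 1.40833% = 0.0140833.
Each month: B ← B·(1+r) − £120.00.
Month 1: interest £48.73; balance after payment £3,388.73.
Month 2: interest £47.72; balance after payment £3,316.45.
Month 3: interest £46.71; balance after payment £3,243.16.
Month 4: interest £45.67; balance after payment £3,168.83.

£3,168.83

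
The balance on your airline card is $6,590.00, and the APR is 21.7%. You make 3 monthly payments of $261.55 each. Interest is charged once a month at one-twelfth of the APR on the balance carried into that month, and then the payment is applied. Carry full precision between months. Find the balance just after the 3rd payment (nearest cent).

Monthly rate r = 21.7%/12 = 1.80833% = 0.0180833.
Each month: B ← B·(1+r) − $261.55.
Month 1: interest $119.17; balance after payment $6,447.62.
Month 2: interest $116.59; balance after payment $6,302.66.
Month 3: interest $113.97; balance after payment $6,155.09.

$6,155.09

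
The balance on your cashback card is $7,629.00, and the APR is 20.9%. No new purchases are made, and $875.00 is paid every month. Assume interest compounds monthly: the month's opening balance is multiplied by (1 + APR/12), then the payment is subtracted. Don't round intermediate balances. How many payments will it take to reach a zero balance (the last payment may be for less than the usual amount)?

10 payments

Monthly rate r = 20.9%/12 = 1.74167% = 0.0174167.
Recurrence: B ← B·(1+r) − $875.00.
Month 1: interest $132.87; balance after payment $6,886.87.
Month 2: interest $119.95; balance after payment $6,131.82.
Closed form: n = −ln(1 − rB₀/P)/ln(1+r) = −ln(0.84815)/ln(1.01742) ≈ 9.539, so the balance reaches zero during payment 10.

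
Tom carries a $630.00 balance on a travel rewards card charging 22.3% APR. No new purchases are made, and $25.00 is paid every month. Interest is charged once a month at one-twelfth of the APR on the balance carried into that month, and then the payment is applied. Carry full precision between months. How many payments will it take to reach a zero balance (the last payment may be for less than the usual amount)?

35 months

Monthly rate r = 22.3%/12 = 1.85833% = 0.0185833.
Recurrence: B ← B·(1+r) − $25.00.
Month 1: interest $11.71; balance after payment $616.71.
Month 2: interest $11.46; balance after payment $603.17.
Closed form: n = −ln(1 − rB₀/P)/ln(1+r) = −ln(0.5317)/ln(1.01858) ≈ 34.306, so the balance reaches zero during payment 35.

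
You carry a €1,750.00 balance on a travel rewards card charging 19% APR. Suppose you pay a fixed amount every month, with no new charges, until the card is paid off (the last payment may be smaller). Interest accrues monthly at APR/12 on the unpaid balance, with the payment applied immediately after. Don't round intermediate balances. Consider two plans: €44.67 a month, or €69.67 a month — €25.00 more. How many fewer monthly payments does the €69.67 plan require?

29 fewer payments

Monthly rate r = 19%/12 = 1.58333% = 0.0158333.
At €44.67/mo: n = ⌈−ln(1 − rB₀/P)/ln(1+r)⌉ = 62 payments (last €28.74); total interest = total paid − €1,750.00 = €1,003.61.
At €69.67/mo: 33 payments (last €19.25); total interest €498.69.
Payments saved = 62 − 33 = 29.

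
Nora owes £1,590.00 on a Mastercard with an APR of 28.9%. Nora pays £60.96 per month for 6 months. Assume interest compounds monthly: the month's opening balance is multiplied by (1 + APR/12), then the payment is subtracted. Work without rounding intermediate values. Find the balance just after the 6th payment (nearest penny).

£1,445.54

Monthly rate r = 28.9%/12 = 2.40833% = 0.0240833.
Each month: B ← B·(1+r) − £60.96.
Month 1: interest £38.29; balance after payment £1,567.33.
Month 2: interest £37.75; balance after payment £1,544.12.
Month 3: interest £37.19; balance after payment £1,520.35.
Month 4: interest £36.62; balance after payment £1,496.00.
Month 5: interest £36.03; balance after payment £1,471.07.
Month 6: interest £35.43; balance after payment £1,445.54.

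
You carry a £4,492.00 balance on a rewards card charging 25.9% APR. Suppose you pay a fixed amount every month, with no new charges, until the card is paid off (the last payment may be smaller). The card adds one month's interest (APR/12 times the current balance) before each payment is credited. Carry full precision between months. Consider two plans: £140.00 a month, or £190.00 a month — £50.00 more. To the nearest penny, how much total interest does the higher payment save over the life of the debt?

Monthly rate r = 25.9%/12 = 2.15833% = 0.0215833.
At £140.00/mo: n = ⌈−ln(1 − rB₀/P)/ln(1+r)⌉ = 56 payments (last £32.26); total interest = total paid − £4,492.00 = £3,240.26.
At £190.00/mo: 34 payments (last £82.71); total interest £1,860.71.
Interest saved = £3,240.26 − £1,860.71 = £1,379.55.

£1,379.55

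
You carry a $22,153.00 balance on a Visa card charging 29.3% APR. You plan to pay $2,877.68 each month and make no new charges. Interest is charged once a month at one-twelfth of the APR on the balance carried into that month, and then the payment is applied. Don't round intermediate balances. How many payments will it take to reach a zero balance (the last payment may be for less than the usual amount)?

9 payments

Monthly rate r = 29.3%/12 = 2.44167% = 0.0244167.
Recurrence: B ← B·(1+r) − $2,877.68.
Month 1: interest $540.90; balance after payment $19,816.22.
Month 2: interest $483.85; balance after payment $17,422.39.
Closed form: n = −ln(1 − rB₀/P)/ln(1+r) = −ln(0.81204)/ln(1.02442) ≈ 8.631, so the balance reaches zero during payment 9.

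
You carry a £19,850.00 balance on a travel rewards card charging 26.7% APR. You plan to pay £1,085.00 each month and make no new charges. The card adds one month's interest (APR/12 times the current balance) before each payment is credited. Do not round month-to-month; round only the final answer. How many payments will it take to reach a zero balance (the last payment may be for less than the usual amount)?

Monthly rate r = 26.7%/12 = 2.225% = 0.02225.
Recurrence: B ← B·(1+r) − £1,085.00.
Month 1: interest £441.66; balance after payment £19,206.66.
Month 2: interest £427.35; balance after payment £18,549.01.
Closed form: n = −ln(1 − rB₀/P)/ln(1+r) = −ln(0.59294)/ln(1.02225) ≈ 23.751, so the balance reaches zero during payment 24.

24 months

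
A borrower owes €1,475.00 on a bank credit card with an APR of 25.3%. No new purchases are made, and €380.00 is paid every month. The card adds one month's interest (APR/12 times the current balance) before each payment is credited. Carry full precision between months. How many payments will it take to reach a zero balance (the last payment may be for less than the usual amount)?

5 months

Monthly rate r = 25.3%/12 = 2.10833% = 0.0210833.
Recurrence: B ← B·(1+r) − €380.00.
Month 1: interest €31.10; balance after payment €1,126.10.
Month 2: interest €23.74; balance after payment €769.84.
Month 3: interest €16.23; balance after payment €406.07.
Month 4: interest €8.56; balance after payment €34.63.
Month 5: interest €0.73; balance after payment €0.00.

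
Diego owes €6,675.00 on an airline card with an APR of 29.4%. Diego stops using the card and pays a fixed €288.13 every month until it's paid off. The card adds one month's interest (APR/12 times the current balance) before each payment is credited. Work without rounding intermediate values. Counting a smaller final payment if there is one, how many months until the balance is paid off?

35 payments

Monthly rate r = 29.4%/12 = 2.45% = 0.0245.
Recurrence: B ← B·(1+r) − €288.13.
Month 1: interest €163.54; balance after payment €6,550.41.
Month 2: interest €160.48; balance after payment €6,422.76.
Closed form: n = −ln(1 − rB₀/P)/ln(1+r) = −ln(0.43242)/ln(1.0245) ≈ 34.636, so the balance reaches zero during payment 35.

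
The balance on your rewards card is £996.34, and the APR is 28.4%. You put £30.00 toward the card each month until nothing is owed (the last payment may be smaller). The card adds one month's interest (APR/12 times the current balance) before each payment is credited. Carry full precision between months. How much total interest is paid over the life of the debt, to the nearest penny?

Monthly rate r = 28.4%/12 = 2.36667% = 0.0236667.
Payoff takes n = ⌈−ln(1 − rB₀/P)/ln(1+r)⌉ = ⌈65.914⌉ = 66 payments; the last is £27.44.
Total paid = 65·£30.00 + £27.44 = £1,977.44.
Total interest = total paid − principal = £1,977.44 − £996.34 = £981.10.

£981.10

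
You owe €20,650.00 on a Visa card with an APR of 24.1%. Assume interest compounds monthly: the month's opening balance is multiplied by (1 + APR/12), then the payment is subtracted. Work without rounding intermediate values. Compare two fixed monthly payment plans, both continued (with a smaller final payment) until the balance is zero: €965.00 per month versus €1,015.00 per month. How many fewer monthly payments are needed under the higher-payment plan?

Monthly rate r = 24.1%/12 = 2.00833% = 0.0200833.
At €965.00/mo: n = ⌈−ln(1 − rB₀/P)/ln(1+r)⌉ = 29 payments (last €241.60); total interest = total paid − €20,650.00 = €6,611.60.
At €1,015.00/mo: 27 payments (last €423.91); total interest €6,163.91.
Payments saved = 29 − 27 = 2.

2 fewer payments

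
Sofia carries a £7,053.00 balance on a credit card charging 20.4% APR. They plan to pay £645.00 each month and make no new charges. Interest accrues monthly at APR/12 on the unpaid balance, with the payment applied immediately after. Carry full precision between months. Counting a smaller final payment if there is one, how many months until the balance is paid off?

Monthly rate r = 20.4%/12 = 1.7% = 0.017.
Recurrence: B ← B·(1+r) − £645.00.
Month 1: interest £119.90; balance after payment £6,527.90.
Month 2: interest £110.97; balance after payment £5,993.88.
Closed form: n = −ln(1 − rB₀/P)/ln(1+r) = −ln(0.81411)/ln(1.017) ≈ 12.200, so the balance reaches zero during payment 13.

13 months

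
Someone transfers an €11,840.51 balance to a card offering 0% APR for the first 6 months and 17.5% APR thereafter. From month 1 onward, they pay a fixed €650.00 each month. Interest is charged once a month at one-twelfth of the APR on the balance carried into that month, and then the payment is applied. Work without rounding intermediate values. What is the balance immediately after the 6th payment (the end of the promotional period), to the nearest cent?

Promo months 1–6 at r₀ = 0%/12 = 0; months 7+ at r₁ = 17.5%/12 = 0.0145833.
After month 6 (no interest yet): B = €11,840.51 − 6·€650.00 = €7,940.51.

€7,940.51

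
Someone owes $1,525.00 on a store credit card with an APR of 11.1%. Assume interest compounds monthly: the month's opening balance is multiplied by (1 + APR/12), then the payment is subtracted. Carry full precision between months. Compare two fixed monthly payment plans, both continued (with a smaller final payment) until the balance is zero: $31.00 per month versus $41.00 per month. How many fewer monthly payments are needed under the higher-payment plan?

Monthly rate r = 11.1%/12 = 0.925% = 0.00925.
At $31.00/mo: n = ⌈−ln(1 − rB₀/P)/ln(1+r)⌉ = 66 payments (last $28.82); total interest = total paid − $1,525.00 = $518.82.
At $41.00/mo: 46 payments (last $32.72); total interest $352.72.
Payments saved = 66 − 46 = 20.

20 fewer payments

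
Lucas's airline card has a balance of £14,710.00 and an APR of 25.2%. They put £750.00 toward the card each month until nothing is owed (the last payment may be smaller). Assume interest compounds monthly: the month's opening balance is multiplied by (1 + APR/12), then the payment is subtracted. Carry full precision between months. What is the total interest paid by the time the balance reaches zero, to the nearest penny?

£4,448.31

Monthly rate r = 25.2%/12 = 2.1% = 0.021.
Payoff takes n = ⌈−ln(1 − rB₀/P)/ln(1+r)⌉ = ⌈25.542⌉ = 26 payments; the last is £408.31.
Total paid = 25·£750.00 + £408.31 = £19,158.31.
Total interest = total paid − principal = £19,158.31 − £14,710.00 = £4,448.31.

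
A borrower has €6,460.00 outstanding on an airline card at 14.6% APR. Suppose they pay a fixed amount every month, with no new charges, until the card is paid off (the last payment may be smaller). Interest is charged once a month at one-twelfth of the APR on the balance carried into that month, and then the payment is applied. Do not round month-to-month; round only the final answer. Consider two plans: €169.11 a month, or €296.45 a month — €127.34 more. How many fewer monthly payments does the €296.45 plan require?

Monthly rate r = 14.6%/12 = 1.21667% = 0.0121667.
At €169.11/mo: n = ⌈−ln(1 − rB₀/P)/ln(1+r)⌉ = 52 payments (last €116.24); total interest = total paid − €6,460.00 = €2,280.85.
At €296.45/mo: 26 payments (last €140.80); total interest €1,092.05.
Payments saved = 52 − 26 = 26.

26 fewer payments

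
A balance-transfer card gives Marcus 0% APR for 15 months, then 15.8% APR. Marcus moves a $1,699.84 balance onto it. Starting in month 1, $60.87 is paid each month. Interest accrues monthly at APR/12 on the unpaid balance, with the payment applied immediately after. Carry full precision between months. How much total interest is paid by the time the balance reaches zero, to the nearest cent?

$81.41

Promo months 1–15 at r₀ = 0%/12 = 0; months 16+ at r₁ = 15.8%/12 = 0.0131667.
After month 15 (no interest yet): B = $1,699.84 − 15·$60.87 = $786.79.
Then at r₁ with $60.87/mo: n₂ = −ln(1 − r₁·B/P)/ln(1+r₁) ≈ 14.26 → 15 more payments.
Total paid = 29·$60.87 + $16.02 = $1,781.25; interest = $1,781.25 − $1,699.84 = $81.41.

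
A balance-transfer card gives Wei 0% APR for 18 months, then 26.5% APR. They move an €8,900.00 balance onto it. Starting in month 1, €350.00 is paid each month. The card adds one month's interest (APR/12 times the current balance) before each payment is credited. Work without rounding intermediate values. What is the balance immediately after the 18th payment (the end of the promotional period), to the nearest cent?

Promo months 1–18 at r₀ = 0%/12 = 0; months 19+ at r₁ = 26.5%/12 = 0.0220833.
After month 18 (no interest yet): B = €8,900.00 − 18·€350.00 = €2,600.00.

€2,600.00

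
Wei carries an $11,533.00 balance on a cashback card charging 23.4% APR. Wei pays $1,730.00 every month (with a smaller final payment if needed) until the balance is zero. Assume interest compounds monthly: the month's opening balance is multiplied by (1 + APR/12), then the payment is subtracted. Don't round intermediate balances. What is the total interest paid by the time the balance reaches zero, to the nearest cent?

Monthly rate r = 23.4%/12 = 1.95% = 0.0195.
Payoff takes n = ⌈−ln(1 − rB₀/P)/ln(1+r)⌉ = ⌈7.211⌉ = 8 payments; the last is $367.52.
Total paid = 7·$1,730.00 + $367.52 = $12,477.52.
Total interest = total paid − principal = $12,477.52 − $11,533.00 = $944.52.

$944.52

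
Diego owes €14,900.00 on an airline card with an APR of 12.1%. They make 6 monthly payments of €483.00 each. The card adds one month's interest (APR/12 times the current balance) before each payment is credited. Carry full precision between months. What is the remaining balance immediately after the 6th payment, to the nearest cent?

€12,852.44

Monthly rate r = 12.1%/12 = 1.00833% = 0.0100833.
Each month: B ← B·(1+r) − €483.00.
Month 1: interest €150.24; balance after payment €14,567.24.
Month 2: interest €146.89; balance after payment €14,231.13.
Month 3: interest €143.50; balance after payment €13,891.63.
Month 4: interest €140.07; balance after payment €13,548.70.
Month 5: interest €136.62; balance after payment €13,202.32.
Month 6: interest €133.12; balance after payment €12,852.44.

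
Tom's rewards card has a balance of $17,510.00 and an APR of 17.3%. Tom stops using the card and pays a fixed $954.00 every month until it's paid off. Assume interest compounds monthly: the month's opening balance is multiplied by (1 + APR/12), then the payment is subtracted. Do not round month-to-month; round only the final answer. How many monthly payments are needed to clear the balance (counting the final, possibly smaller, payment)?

Monthly rate r = 17.3%/12 = 1.44167% = 0.0144167.
Recurrence: B ← B·(1+r) − $954.00.
Month 1: interest $252.44; balance after payment $16,808.44.
Month 2: interest $242.32; balance after payment $16,096.76.
Closed form: n = −ln(1 − rB₀/P)/ln(1+r) = −ln(0.73539)/ln(1.01442) ≈ 21.472, so the balance reaches zero during payment 22.

22 months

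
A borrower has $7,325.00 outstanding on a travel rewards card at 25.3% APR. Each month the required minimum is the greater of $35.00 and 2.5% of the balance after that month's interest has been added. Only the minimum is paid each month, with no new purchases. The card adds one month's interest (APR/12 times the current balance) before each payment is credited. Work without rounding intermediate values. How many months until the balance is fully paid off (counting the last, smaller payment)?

461 months

Monthly rate r = 25.3%/12 = 2.10833% = 0.0210833.
While 2.5% of the post-interest balance exceeds $35.00, each month B ← (B·(1+r))·(1 − 0.025), i.e. B shrinks by the factor (1+r)·0.975 = 0.99556.
This holds for months 1–377. Entering month 378 the balance is $1,366.52; 2.5% of the post-interest balance is now below $35.00, so the flat $35.00 minimum applies from here.
From month 378 a fixed $35.00 at rate r clears $1,366.52 in 84 more payments. Total: 377 + 84 = 461 months.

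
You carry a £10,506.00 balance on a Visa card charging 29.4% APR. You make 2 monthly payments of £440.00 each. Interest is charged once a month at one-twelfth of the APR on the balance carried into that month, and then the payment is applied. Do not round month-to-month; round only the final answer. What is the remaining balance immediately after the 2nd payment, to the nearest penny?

Monthly rate r = 29.4%/12 = 2.45% = 0.0245.
Each month: B ← B·(1+r) − £440.00.
Month 1: interest £257.40; balance after payment £10,323.40.
Month 2: interest £252.92; balance after payment £10,136.32.

£10,136.32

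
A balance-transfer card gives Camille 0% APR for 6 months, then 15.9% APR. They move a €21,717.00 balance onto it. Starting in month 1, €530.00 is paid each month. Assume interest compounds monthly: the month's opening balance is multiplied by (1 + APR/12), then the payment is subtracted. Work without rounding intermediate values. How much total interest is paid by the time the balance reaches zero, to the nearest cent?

Promo months 1–6 at r₀ = 0%/12 = 0; months 7+ at r₁ = 15.9%/12 = 0.01325.
After month 6 (no interest yet): B = €21,717.00 − 6·€530.00 = €18,537.00.
Then at r₁ with €530.00/mo: n₂ = −ln(1 − r₁·B/P)/ln(1+r₁) ≈ 47.30 → 48 more payments.
Total paid = 53·€530.00 + €157.30 = €28,247.30; interest = €28,247.30 − €21,717.00 = €6,530.30.

€6,530.30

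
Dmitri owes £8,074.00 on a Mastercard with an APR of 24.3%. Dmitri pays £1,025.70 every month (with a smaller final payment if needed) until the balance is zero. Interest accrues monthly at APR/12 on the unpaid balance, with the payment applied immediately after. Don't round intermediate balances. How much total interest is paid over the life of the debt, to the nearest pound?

£812

Monthly rate r = 24.3%/12 = 2.025% = 0.02025.
Payoff takes n = ⌈−ln(1 − rB₀/P)/ln(1+r)⌉ = ⌈8.661⌉ = 9 payments; the last is £680.72.
Total paid = 8·£1,025.70 + £680.72 = £8,886.32.
Total interest = total paid − principal = £8,886.32 − £8,074.00 = £812.32.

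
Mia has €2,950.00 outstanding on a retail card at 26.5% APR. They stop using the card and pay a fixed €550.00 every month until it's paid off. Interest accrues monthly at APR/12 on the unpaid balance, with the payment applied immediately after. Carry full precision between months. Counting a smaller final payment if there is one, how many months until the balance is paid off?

6 payments

Monthly rate r = 26.5%/12 = 2.20833% = 0.0220833.
Recurrence: B ← B·(1+r) − €550.00.
Month 1: interest €65.15; balance after payment €2,465.15.
Month 2: interest €54.44; balance after payment €1,969.58.
Month 3: interest €43.49; balance after payment €1,463.08.
Month 4: interest €32.31; balance after payment €945.39.
Month 5: interest €20.88; balance after payment €416.27.
Month 6: interest €9.19; balance after payment €0.00.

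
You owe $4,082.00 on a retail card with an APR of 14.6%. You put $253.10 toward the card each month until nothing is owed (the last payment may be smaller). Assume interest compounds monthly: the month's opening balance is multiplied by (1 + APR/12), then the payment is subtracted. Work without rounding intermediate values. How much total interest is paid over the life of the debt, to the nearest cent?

Monthly rate r = 14.6%/12 = 1.21667% = 0.0121667.
Payoff takes n = ⌈−ln(1 − rB₀/P)/ln(1+r)⌉ = ⌈18.063⌉ = 19 payments; the last is $15.92.
Total paid = 18·$253.10 + $15.92 = $4,571.72.
Total interest = total paid − principal = $4,571.72 − $4,082.00 = $489.72.

$489.72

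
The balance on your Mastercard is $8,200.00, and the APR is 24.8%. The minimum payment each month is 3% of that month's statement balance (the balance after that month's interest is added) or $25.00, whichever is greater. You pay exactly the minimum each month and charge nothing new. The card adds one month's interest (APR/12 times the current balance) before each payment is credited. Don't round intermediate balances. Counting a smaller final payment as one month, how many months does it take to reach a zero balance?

Monthly rate r = 24.8%/12 = 2.06667% = 0.0206667.
While 3% of the post-interest balance exceeds $25.00, each month B ← (B·(1+r))·(1 − 0.03), i.e. B shrinks by the factor (1+r)·0.97 = 0.99005.
This holds for months 1–231. Entering month 232 the balance is $813.34; 3% of the post-interest balance is now below $25.00, so the flat $25.00 minimum applies from here.
From month 232 a fixed $25.00 at rate r clears $813.34 in 55 more payments. Total: 231 + 55 = 286 months.

286 months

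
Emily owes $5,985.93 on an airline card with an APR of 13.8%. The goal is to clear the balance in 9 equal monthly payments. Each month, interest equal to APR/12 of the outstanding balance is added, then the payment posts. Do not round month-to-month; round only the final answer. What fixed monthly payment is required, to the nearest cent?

Monthly rate r = 13.8%/12 = 1.15% = 0.0115.
Level-payment amortization: P = B₀·r / (1 − (1+r)^(−n)) = 5985.93·0.0115 / (1 − 1.0115^(−9)).
Denominator 1 − (1+r)^(−9) = 0.0977912889.
P = 68.8382 / 0.0977912889 ≈ 703.93.

$703.93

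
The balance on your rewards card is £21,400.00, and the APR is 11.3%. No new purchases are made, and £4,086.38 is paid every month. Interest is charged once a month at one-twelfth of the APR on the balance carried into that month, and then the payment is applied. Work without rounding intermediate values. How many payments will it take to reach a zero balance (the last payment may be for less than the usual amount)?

6 months

Monthly rate r = 11.3%/12 = 0.941667% = 0.00941667.
Recurrence: B ← B·(1+r) − £4,086.38.
Month 1: interest £201.52; balance after payment £17,515.14.
Month 2: interest £164.93; balance after payment £13,593.69.
Month 3: interest £128.01; balance after payment £9,635.32.
Month 4: interest £90.73; balance after payment £5,639.67.
Month 5: interest £53.11; balance after payment £1,606.40.
Month 6: interest £15.13; balance after payment £0.00.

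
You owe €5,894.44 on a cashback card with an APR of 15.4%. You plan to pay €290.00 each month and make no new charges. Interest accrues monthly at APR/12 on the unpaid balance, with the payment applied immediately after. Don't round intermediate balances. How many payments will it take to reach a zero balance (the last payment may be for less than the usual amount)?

Monthly rate r = 15.4%/12 = 1.28333% = 0.0128333.
Recurrence: B ← B·(1+r) − €290.00.
Month 1: interest €75.65; balance after payment €5,680.09.
Month 2: interest €72.89; balance after payment €5,462.98.
Closed form: n = −ln(1 − rB₀/P)/ln(1+r) = −ln(0.73915)/ln(1.01283) ≈ 23.703, so the balance reaches zero during payment 24.

24 months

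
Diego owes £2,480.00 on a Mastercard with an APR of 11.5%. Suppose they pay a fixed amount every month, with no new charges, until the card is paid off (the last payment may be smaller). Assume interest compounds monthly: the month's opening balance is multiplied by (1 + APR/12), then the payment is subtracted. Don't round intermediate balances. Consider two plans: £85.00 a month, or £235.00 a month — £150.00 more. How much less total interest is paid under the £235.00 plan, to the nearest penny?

£295.64

Monthly rate r = 11.5%/12 = 0.958333% = 0.00958333.
At £85.00/mo: n = ⌈−ln(1 − rB₀/P)/ln(1+r)⌉ = 35 payments (last £32.87); total interest = total paid − £2,480.00 = £442.87.
At £235.00/mo: 12 payments (last £42.23); total interest £147.23.
Interest saved = £442.87 − £147.23 = £295.64.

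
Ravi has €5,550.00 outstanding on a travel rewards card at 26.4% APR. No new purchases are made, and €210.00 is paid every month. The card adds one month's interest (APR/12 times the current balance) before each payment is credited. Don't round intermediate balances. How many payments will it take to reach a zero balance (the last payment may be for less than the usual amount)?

41 months

Monthly rate r = 26.4%/12 = 2.2% = 0.022.
Recurrence: B ← B·(1+r) − €210.00.
Month 1: interest €122.10; balance after payment €5,462.10.
Month 2: interest €120.17; balance after payment €5,372.27.
Closed form: n = −ln(1 − rB₀/P)/ln(1+r) = −ln(0.41857)/ln(1.022) ≈ 40.021, so the balance reaches zero during payment 41.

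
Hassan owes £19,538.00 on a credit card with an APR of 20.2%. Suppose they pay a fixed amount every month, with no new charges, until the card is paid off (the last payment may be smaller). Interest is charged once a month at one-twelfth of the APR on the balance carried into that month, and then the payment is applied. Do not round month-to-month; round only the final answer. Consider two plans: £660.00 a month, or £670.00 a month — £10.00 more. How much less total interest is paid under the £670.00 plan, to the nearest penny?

Monthly rate r = 20.2%/12 = 1.68333% = 0.0168333.
At £660.00/mo: n = ⌈−ln(1 − rB₀/P)/ln(1+r)⌉ = 42 payments (last £213.36); total interest = total paid − £19,538.00 = £7,735.36.
At £670.00/mo: 41 payments (last £296.09); total interest £7,558.09.
Interest saved = £7,735.36 − £7,558.09 = £177.27.

£177.27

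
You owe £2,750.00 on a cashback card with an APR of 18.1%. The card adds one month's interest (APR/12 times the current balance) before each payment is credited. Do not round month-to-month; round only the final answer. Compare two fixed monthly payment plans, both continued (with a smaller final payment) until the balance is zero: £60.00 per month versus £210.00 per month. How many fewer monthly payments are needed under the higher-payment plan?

64 fewer payments

Monthly rate r = 18.1%/12 = 1.50833% = 0.0150833.
At £60.00/mo: n = ⌈−ln(1 − rB₀/P)/ln(1+r)⌉ = 79 payments (last £31.10); total interest = total paid − £2,750.00 = £1,961.10.
At £210.00/mo: 15 payments (last £147.03); total interest £337.03.
Payments saved = 79 − 15 = 64.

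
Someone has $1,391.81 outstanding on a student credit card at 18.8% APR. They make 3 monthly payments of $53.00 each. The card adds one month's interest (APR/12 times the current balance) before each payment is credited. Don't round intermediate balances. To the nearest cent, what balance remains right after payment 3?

Monthly rate r = 18.8%/12 = 1.56667% = 0.0156667.
Each month: B ← B·(1+r) − $53.00.
Month 1: interest $21.81; balance after payment $1,360.62.
Month 2: interest $21.32; balance after payment $1,328.93.
Month 3: interest $20.82; balance after payment $1,296.75.

$1,296.75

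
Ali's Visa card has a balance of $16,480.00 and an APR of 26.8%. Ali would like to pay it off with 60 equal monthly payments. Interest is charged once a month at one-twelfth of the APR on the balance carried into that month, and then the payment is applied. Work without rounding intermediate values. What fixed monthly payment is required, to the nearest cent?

$501.25

Monthly rate r = 26.8%/12 = 2.23333% = 0.0223333.
Level-payment amortization: P = B₀·r / (1 − (1+r)^(−n)) = 16480.00·0.0223333 / (1 − 1.02233^(−60)).
Denominator 1 − (1+r)^(−60) = 0.734265021.
P = 368.053 / 0.734265021 ≈ 501.25.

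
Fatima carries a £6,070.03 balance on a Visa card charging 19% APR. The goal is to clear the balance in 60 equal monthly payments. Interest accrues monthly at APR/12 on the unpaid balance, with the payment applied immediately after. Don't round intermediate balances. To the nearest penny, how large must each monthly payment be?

Monthly rate r = 19%/12 = 1.58333% = 0.0158333.
Level-payment amortization: P = B₀·r / (1 − (1+r)^(−n)) = 6070.03·0.0158333 / (1 − 1.01583^(−60)).
Denominator 1 − (1+r)^(−60) = 0.610369967.
P = 96.1088 / 0.610369967 ≈ 157.46.

£157.46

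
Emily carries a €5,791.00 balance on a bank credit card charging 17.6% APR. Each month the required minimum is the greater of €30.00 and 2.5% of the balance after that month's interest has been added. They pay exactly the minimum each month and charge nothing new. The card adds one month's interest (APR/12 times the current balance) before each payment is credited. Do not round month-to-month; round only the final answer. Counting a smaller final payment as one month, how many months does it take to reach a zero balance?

207 months

Monthly rate r = 17.6%/12 = 1.46667% = 0.0146667.
While 2.5% of the post-interest balance exceeds €30.00, each month B ← (B·(1+r))·(1 − 0.025), i.e. B shrinks by the factor (1+r)·0.975 = 0.9893.
This holds for months 1–148. Entering month 149 the balance is €1,178.42; 2.5% of the post-interest balance is now below €30.00, so the flat €30.00 minimum applies from here.
From month 149 a fixed €30.00 at rate r clears €1,178.42 in 59 more payments. Total: 148 + 59 = 207 months.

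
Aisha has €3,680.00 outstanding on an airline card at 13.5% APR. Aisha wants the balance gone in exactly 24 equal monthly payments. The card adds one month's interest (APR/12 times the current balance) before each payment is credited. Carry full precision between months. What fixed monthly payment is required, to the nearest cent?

€175.82

Monthly rate r = 13.5%/12 = 1.125% = 0.01125.
Level-payment amortization: P = B₀·r / (1 − (1+r)^(−n)) = 3680.00·0.01125 / (1 − 1.01125^(−24)).
Denominator 1 − (1+r)^(−24) = 0.235468878.
P = 41.4 / 0.235468878 ≈ 175.82.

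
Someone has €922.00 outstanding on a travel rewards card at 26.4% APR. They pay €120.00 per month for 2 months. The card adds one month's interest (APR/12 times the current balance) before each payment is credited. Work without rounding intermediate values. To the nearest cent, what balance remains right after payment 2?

Monthly rate r = 26.4%/12 = 2.2% = 0.022.
Each month: B ← B·(1+r) − €120.00.
Month 1: interest €20.28; balance after payment €822.28.
Month 2: interest €18.09; balance after payment €720.37.

€720.37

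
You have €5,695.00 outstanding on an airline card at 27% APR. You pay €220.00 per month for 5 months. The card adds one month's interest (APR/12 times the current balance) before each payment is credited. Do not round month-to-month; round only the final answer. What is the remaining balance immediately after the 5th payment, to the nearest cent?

Monthly rate r = 27%/12 = 2.25% = 0.0225.
Each month: B ← B·(1+r) − €220.00.
Month 1: interest €128.14; balance after payment €5,603.14.
Month 2: interest €126.07; balance after payment €5,509.21.
Month 3: interest €123.96; balance after payment €5,413.17.
Month 4: interest €121.80; balance after payment €5,314.96.
Month 5: interest €119.59; balance after payment €5,214.55.

€5,214.55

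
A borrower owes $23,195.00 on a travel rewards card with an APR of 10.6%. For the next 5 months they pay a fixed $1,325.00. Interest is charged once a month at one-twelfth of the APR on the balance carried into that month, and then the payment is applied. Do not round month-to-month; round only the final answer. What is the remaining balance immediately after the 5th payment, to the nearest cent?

$17,494.62

Monthly rate r = 10.6%/12 = 0.883333% = 0.00883333.
Each month: B ← B·(1+r) − $1,325.00.
Month 1: interest $204.89; balance after payment $22,074.89.
Month 2: interest $194.99; balance after payment $20,944.88.
Month 3: interest $185.01; balance after payment $19,804.90.
Month 4: interest $174.94; balance after payment $18,654.84.
Month 5: interest $164.78; balance after payment $17,494.62.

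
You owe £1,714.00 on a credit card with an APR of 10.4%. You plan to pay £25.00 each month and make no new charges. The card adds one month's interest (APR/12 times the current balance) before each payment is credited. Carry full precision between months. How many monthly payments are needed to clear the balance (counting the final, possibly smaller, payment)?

Monthly rate r = 10.4%/12 = 0.866667% = 0.00866667.
Recurrence: B ← B·(1+r) − £25.00.
Month 1: interest £14.85; balance after payment £1,703.85.
Month 2: interest £14.77; balance after payment £1,693.62.
Closed form: n = −ln(1 − rB₀/P)/ln(1+r) = −ln(0.40581)/ln(1.00867) ≈ 104.511, so the balance reaches zero during payment 105.

105 months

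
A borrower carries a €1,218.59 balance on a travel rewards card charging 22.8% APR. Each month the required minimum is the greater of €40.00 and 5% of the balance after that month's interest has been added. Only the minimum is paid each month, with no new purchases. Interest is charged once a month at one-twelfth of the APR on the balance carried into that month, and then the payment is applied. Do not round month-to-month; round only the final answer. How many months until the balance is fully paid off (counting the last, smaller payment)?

39 months

Monthly rate r = 22.8%/12 = 1.9% = 0.019.
While 5% of the post-interest balance exceeds €40.00, each month B ← (B·(1+r))·(1 − 0.05), i.e. B shrinks by the factor (1+r)·0.95 = 0.96805.
This holds for months 1–14. Entering month 15 the balance is €773.44; 5% of the post-interest balance is now below €40.00, so the flat €40.00 minimum applies from here.
From month 15 a fixed €40.00 at rate r clears €773.44 in 25 more payments. Total: 14 + 25 = 39 months.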